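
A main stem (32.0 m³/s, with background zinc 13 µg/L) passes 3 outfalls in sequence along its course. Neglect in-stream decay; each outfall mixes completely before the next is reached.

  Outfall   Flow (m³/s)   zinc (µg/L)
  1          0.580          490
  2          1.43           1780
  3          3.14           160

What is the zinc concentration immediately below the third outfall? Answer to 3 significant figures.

Below outfall 1: Q → 32.58 m³/s, C = (32.00·13.00 + 0.5800·490.0)/32.58 = 21.49 µg/L.
Below outfall 2: Q → 34.01 m³/s, C = (32.58·21.49 + 1.430·1780)/34.01 = 95.43 µg/L.
Below outfall 3: Q → 37.15 m³/s, C = (34.01·95.43 + 3.140·160.0)/37.15 = 100.9 µg/L.

101 µg/L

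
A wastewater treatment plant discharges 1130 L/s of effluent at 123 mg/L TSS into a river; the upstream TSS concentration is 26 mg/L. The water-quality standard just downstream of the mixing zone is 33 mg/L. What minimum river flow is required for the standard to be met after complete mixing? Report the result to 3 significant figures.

14500 L/s

Set C_mix = 33: (Q·26.00 + 1130·123.0) / (Q + 1130) = 33
→ Q = 1130·(123.0 − 33)/(33 − 26.00) = 14530 L/s.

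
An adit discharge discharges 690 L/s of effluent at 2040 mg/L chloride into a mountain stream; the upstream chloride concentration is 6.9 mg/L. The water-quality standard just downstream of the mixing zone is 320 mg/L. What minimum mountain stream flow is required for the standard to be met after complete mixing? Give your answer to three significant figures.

3790 L/s

Set C_mix = 320: (Q·6.900 + 690.0·2040) / (Q + 690.0) = 320
→ Q = 690.0·(2040 − 320)/(320 − 6.900) = 3790 L/s.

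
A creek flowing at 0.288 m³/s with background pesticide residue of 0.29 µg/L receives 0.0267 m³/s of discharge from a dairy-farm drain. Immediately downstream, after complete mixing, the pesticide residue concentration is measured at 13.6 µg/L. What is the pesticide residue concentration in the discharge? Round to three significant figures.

157 µg/L

Mass balance: 0.2880·0.2900 + 0.02670·Cₑ = 0.3147·13.60
→ Cₑ = (0.3147·13.60 − 0.2880·0.2900) / 0.02670 = 157.2 µg/L.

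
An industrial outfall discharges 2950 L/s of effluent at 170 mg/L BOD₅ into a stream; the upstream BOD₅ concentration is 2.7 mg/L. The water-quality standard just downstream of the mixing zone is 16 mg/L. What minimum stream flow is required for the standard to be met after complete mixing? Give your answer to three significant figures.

34200 L/s

Set C_mix = 16: (Q·2.700 + 2950·170.0) / (Q + 2950) = 16
→ Q = 2950·(170.0 − 16)/(16 − 2.700) = 34160 L/s.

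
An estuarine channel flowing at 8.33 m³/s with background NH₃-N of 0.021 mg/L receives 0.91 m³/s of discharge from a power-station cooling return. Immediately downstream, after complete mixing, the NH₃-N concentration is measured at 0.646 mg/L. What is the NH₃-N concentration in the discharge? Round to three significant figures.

6.37 mg/L

Mass balance: 8.330·0.02100 + 0.9100·Cₑ = 9.240·0.6460
→ Cₑ = (9.240·0.6460 − 8.330·0.02100) / 0.9100 = 6.367 mg/L.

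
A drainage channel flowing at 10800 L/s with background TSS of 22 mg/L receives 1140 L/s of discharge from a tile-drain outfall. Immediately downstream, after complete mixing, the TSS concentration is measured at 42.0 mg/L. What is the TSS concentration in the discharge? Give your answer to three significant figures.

Mass balance: 10800·22.00 + 1140·Cₑ = 11940·42.00
→ Cₑ = (11940·42.00 − 10800·22.00) / 1140 = 231.5 mg/L.

231 mg/L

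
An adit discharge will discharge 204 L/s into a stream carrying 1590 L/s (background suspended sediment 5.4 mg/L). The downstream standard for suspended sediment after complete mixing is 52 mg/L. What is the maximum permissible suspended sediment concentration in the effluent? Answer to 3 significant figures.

At the limit, (Qr·Cr + Qe·Cₑ)/(Qr + Qe) = 52:
Cₑ = (1794·52 − 1590·5.400) / 204.0 = 415.2 mg/L.

415 mg/L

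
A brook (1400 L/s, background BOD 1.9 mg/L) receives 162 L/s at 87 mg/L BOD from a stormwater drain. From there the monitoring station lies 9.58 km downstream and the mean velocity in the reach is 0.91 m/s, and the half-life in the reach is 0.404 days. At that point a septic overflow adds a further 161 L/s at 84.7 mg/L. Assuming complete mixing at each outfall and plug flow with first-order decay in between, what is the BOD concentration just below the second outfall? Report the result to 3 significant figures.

Mass balance: C = (1400·1.900 + 162.0·87.00) / 1562 = 16750/1562 = 10.73 mg/L; combined flow 1562 L/s.
Travel time t = 9.58·1000 / 0.91 = 10530 s = 2.924 h.
Half-life 0.404 d → k = ln 2 / 0.404 = 1.716 d⁻¹.
Decay over the reach: 10.73·exp(−kt) = 10.73·0.8114 = 8.703 mg/L.
Second outfall: C = (1562·8.703 + 161.0·84.70)/1723 = 15.80 mg/L.

15.8 mg/L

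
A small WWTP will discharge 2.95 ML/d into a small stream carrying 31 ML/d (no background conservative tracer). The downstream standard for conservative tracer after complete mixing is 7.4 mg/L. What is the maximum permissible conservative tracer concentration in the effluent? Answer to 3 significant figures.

At the limit, (Qr·Cr + Qe·Cₑ)/(Qr + Qe) = 7.4:
Cₑ = (33.95·7.4 − 31.00·0) / 2.950 = 85.16 mg/L.

85.2 mg/L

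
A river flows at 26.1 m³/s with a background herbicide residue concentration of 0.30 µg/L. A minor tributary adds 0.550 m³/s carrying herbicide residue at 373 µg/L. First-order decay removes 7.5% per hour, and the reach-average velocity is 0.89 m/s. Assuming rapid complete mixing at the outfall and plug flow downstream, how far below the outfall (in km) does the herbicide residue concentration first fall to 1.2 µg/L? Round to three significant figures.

77.9 km

After mixing, C = (26.10·0.3000 + 0.5500·373.0) / 26.65 = 213.0/26.65 = 7.992 µg/L.
7.5%/h lost → k = −ln(1 − 0.075) = 0.07796 h⁻¹.
Set 7.992·exp(−k·t) = 1.2 → t = ln(7.992/1.2)/k = 87550 s = 24.32 h.
Distance = v·t = 0.89·87550 = 77920 m = 77.92 km.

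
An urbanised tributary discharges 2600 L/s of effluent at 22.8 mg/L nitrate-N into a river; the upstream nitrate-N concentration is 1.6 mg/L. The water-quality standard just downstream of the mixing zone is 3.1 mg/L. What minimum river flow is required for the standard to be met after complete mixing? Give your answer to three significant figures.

Set C_mix = 3.1: (Q·1.600 + 2600·22.80) / (Q + 2600) = 3.1
→ Q = 2600·(22.80 − 3.1)/(3.1 − 1.600) = 34150 L/s.

34100 L/s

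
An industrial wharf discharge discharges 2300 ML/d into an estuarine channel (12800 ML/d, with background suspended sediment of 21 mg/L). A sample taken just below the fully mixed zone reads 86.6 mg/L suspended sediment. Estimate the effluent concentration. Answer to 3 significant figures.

Mass balance: 12800·21.00 + 2300·Cₑ = 15100·86.60
→ Cₑ = (15100·86.60 − 12800·21.00) / 2300 = 451.7 mg/L.

452 mg/L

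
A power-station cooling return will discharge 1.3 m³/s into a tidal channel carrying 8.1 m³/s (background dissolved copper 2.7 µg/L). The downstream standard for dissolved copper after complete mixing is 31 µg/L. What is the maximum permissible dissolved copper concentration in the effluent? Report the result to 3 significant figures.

At the limit, (Qr·Cr + Qe·Cₑ)/(Qr + Qe) = 31:
Cₑ = (9.400·31 − 8.100·2.700) / 1.300 = 207.3 µg/L.

207 µg/L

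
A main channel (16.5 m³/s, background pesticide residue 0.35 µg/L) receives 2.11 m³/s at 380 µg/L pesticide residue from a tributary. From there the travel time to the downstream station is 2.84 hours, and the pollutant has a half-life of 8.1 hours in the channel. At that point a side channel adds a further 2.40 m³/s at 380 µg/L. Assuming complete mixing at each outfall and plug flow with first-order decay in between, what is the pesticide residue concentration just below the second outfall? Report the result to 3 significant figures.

Mass balance: C = (16.50·0.3500 + 2.110·380.0) / 18.61 = 807.6/18.61 = 43.39 µg/L; combined flow 18.61 m³/s.
Half-life 8.1 h → k = ln 2 / 8.1 = 0.08557 h⁻¹ = 2.054 d⁻¹.
Decay over the reach: 43.39·exp(−kt) = 43.39·0.7842 = 34.03 µg/L.
Second outfall: C = (18.61·34.03 + 2.400·380.0)/21.01 = 73.55 µg/L.

73.6 µg/L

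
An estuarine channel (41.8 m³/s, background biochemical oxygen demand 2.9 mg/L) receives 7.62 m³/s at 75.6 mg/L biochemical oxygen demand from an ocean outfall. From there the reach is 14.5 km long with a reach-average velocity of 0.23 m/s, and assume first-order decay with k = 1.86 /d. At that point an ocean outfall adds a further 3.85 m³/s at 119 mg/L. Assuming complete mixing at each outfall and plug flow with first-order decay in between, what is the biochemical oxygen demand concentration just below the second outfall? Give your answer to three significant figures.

12.0 mg/L

After mixing, C = (41.80·2.900 + 7.620·75.60) / 49.42 = 697.3/49.42 = 14.11 mg/L; combined flow 49.42 m³/s.
Travel time t = 14.5·1000 / 0.23 = 63040 s = 17.51 h.
Decay over the reach: 14.11·exp(−kt) = 14.11·0.2574 = 3.632 mg/L.
At the second outfall, C = (49.42·3.632 + 3.850·119.0) / (49.42 + 3.850) = 11.97 mg/L.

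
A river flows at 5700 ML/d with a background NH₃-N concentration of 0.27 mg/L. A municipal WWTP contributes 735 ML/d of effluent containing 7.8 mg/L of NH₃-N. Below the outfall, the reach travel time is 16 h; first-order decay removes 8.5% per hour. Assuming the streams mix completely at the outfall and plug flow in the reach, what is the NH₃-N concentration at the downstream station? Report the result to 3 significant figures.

Mass balance: C = (5700·0.2700 + 735.0·7.800) / 6435 = 7272/6435 = 1.130 mg/L.
8.5%/h lost → k = −ln(1 − 0.085) = 0.08883 h⁻¹.
First-order decay: C = 1.130·exp(−k·t) = 1.130·0.2414 = 0.2728 mg/L.

0.273 mg/L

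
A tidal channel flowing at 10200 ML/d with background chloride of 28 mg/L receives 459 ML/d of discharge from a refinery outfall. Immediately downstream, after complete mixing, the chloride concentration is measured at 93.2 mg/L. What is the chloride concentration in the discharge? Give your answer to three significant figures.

1540 mg/L

Mass balance: 10200·28.00 + 459.0·Cₑ = 10660·93.20
→ Cₑ = (10660·93.20 − 10200·28.00) / 459.0 = 1542 mg/L.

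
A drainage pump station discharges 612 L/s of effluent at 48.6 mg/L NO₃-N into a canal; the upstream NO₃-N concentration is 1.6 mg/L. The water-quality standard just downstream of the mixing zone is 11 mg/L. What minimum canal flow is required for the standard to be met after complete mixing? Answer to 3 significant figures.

2450 L/s

Set C_mix = 11: (Q·1.600 + 612.0·48.60) / (Q + 612.0) = 11
→ Q = 612.0·(48.60 − 11)/(11 − 1.600) = 2448 L/s.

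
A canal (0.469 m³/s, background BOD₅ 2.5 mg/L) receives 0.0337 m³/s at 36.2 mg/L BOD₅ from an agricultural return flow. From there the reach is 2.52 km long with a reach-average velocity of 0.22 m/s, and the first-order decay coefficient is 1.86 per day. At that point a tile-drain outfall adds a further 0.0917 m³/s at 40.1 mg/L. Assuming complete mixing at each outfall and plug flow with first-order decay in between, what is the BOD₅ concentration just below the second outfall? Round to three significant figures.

9.33 mg/L

Flow-weighted average: C = (0.4690·2.500 + 0.03370·36.20) / 0.5027 = 2.392/0.5027 = 4.759 mg/L; combined flow 0.5027 m³/s.
Travel time t = 2.52·1000 / 0.22 = 11450 s = 3.182 h.
Decay over the reach: 4.759·exp(−kt) = 4.759·0.7815 = 3.719 mg/L.
Second outfall: C = (0.5027·3.719 + 0.09170·40.10)/0.5944 = 9.332 mg/L.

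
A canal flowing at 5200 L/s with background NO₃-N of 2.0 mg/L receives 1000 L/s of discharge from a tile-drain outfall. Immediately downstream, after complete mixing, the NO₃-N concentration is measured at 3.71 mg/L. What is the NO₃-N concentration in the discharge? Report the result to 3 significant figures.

12.6 mg/L

Mass balance: 5200·2.000 + 1000·Cₑ = 6200·3.710
→ Cₑ = (6200·3.710 − 5200·2.000) / 1000 = 12.60 mg/L.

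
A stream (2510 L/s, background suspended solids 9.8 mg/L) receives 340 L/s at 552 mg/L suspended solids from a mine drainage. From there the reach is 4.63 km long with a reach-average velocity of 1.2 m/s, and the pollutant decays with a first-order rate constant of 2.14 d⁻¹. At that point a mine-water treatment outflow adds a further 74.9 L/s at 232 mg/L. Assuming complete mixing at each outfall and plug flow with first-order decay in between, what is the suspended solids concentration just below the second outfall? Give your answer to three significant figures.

71.9 mg/L

Mass balance: C = (2510·9.800 + 340.0·552.0) / 2850 = 212300/2850 = 74.48 mg/L; combined flow 2850 L/s.
Travel time t = 4.63·1000 / 1.2 = 3858 s = 1.072 h.
After decay, C = 74.48 × e^(−kt) = 74.48 × 0.9089 = 67.70 mg/L.
Second outfall: C = (2850·67.70 + 74.90·232.0)/2925 = 71.90 mg/L.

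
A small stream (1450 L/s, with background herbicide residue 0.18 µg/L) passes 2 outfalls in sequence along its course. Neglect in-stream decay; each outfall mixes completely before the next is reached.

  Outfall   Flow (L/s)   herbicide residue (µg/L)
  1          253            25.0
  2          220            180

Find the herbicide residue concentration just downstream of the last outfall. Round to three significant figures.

24.0 µg/L

Outfall 1: combined Q = 1703 L/s; C = (1450·0.1800 + 253.0·25.00)/1703 = 3.867 µg/L.
Outfall 2: combined Q = 1923 L/s; C = (1703·3.867 + 220.0·180.0)/1923 = 24.02 µg/L.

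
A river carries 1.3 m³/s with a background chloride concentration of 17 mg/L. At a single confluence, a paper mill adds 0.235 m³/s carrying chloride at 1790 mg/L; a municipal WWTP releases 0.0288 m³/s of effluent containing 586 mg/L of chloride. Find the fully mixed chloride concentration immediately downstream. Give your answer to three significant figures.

294 mg/L

Mass balance: C = (1.300·17.00 + 0.2350·1790 + 0.02880·586.0) / 1.564 = 459.6/1.564 = 293.9 mg/L.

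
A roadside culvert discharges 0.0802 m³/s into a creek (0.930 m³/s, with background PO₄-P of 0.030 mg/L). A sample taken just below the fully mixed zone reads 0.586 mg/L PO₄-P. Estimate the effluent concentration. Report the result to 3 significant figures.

Mass balance: 0.9300·0.03000 + 0.08020·Cₑ = 1.010·0.5860
→ Cₑ = (1.010·0.5860 − 0.9300·0.03000) / 0.08020 = 7.033 mg/L.

7.03 mg/L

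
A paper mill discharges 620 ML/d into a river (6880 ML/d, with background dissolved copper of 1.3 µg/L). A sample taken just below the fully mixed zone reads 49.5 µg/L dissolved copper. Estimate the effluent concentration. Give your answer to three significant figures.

Mass balance: 6880·1.300 + 620.0·Cₑ = 7500·49.50
→ Cₑ = (7500·49.50 − 6880·1.300) / 620.0 = 584.4 µg/L.

584 µg/L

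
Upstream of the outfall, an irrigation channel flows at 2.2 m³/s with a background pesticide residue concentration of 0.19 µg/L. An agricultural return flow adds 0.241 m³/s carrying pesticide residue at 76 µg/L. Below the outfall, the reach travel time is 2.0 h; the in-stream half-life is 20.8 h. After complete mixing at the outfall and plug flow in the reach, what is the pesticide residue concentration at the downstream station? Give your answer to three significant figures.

7.18 µg/L

Mixed concentration C = ΣQC/ΣQ = (2.200·0.1900 + 0.2410·76.00) / 2.441 = 18.73/2.441 = 7.675 µg/L.
Half-life 20.8 h → k = ln 2 / 20.8 = 0.03332 h⁻¹ = 0.7998 d⁻¹.
Decay over the reach: 7.675·exp(−kt) = 7.675·0.9355 = 7.180 µg/L.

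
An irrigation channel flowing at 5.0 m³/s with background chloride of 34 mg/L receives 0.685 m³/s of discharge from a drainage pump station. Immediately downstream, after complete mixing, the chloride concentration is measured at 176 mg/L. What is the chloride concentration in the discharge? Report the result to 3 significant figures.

Mass balance: 5.000·34.00 + 0.6850·Cₑ = 5.685·176.0
→ Cₑ = (5.685·176.0 − 5.000·34.00) / 0.6850 = 1212 mg/L.

1210 mg/L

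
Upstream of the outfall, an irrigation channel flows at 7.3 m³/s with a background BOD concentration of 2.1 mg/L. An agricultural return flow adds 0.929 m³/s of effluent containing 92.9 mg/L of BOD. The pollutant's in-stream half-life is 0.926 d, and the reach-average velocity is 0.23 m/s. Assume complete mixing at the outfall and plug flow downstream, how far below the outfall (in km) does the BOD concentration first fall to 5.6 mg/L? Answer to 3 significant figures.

Mass balance: C = (7.300·2.100 + 0.9290·92.90) / 8.229 = 101.6/8.229 = 12.35 mg/L.
Half-life 0.926 d → k = ln 2 / 0.926 = 0.7485 d⁻¹.
Set 12.35·exp(−k·t) = 5.6 → t = ln(12.35/5.6)/k = 91300 s = 25.36 h.
Distance = v·t = 0.23·91300 = 21000 m = 21.00 km.

21.0 km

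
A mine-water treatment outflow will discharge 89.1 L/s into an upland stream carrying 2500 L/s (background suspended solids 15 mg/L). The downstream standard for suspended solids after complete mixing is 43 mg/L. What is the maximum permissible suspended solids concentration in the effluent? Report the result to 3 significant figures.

At the limit, (Qr·Cr + Qe·Cₑ)/(Qr + Qe) = 43:
Cₑ = (2589·43 − 2500·15.00) / 89.10 = 828.6 mg/L.

829 mg/L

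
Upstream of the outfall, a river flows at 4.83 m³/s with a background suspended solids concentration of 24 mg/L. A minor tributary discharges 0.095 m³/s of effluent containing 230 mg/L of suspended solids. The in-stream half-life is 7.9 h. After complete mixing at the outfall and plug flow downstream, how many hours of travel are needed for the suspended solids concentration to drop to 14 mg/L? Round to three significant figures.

7.89 h

Conservation of mass: C = (4.830·24.00 + 0.09500·230.0) / 4.925 = 137.8/4.925 = 27.97 mg/L.
Half-life 7.9 h → k = ln 2 / 7.9 = 0.08774 h⁻¹ = 2.106 d⁻¹.
27.97·exp(−k·t) = 14 → t = ln(27.97/14)/k = 28400 s = 7.889 h.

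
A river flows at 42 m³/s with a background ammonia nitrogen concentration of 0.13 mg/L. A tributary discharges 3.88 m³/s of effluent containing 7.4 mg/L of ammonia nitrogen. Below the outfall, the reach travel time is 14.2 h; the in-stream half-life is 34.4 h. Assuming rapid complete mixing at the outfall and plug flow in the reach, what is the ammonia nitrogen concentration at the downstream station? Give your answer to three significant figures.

0.559 mg/L

Mixed concentration C = ΣQC/ΣQ = (42.00·0.1300 + 3.880·7.400) / 45.88 = 34.17/45.88 = 0.7448 mg/L.
Half-life 34.4 h → k = ln 2 / 34.4 = 0.02015 h⁻¹ = 0.4836 d⁻¹.
Decay over the reach: 0.7448·exp(−kt) = 0.7448·0.7512 = 0.5595 mg/L.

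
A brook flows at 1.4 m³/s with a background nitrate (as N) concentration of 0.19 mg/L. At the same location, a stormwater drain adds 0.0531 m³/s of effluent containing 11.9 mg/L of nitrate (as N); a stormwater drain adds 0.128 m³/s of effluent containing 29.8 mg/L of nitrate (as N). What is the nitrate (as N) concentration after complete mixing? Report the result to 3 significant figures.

After mixing, C = (1.400·0.1900 + 0.05310·11.90 + 0.1280·29.80) / 1.581 = 4.712/1.581 = 2.980 mg/L.

2.98 mg/L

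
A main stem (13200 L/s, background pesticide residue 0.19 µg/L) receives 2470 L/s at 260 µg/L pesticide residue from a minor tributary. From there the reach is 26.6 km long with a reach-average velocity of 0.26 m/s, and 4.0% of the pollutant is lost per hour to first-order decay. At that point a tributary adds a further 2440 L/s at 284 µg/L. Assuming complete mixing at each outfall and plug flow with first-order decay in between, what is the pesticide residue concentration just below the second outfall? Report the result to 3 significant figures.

Mixed concentration C = ΣQC/ΣQ = (13200·0.1900 + 2470·260.0) / 15670 = 644700/15670 = 41.14 µg/L; combined flow 15670 L/s.
Travel time t = 26.6·1000 / 0.26 = 102300 s = 28.42 h.
4.0%/h lost → k = −ln(1 − 0.04) = 0.04082 h⁻¹.
After decay, C = 41.14 × e^(−kt) = 41.14 × 0.3135 = 12.90 µg/L.
At the second outfall, C = (15670·12.90 + 2440·284.0) / (15670 + 2440) = 49.42 µg/L.

49.4 µg/L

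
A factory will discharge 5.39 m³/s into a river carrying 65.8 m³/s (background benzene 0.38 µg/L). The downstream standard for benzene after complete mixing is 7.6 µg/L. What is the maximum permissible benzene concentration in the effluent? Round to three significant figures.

95.7 µg/L

At the limit, (Qr·Cr + Qe·Cₑ)/(Qr + Qe) = 7.6:
Cₑ = (71.19·7.6 − 65.80·0.3800) / 5.390 = 95.74 µg/L.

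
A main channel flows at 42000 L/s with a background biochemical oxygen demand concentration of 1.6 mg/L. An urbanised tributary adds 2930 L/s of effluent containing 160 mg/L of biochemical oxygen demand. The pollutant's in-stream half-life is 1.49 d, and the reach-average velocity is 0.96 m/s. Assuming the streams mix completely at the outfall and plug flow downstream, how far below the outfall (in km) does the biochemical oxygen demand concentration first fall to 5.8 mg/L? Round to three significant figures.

Mixed concentration C = ΣQC/ΣQ = (42000·1.600 + 2930·160.0) / 44930 = 536000/44930 = 11.93 mg/L.
Half-life 1.49 d → k = ln 2 / 1.49 = 0.4652 d⁻¹.
Set 11.93·exp(−k·t) = 5.8 → t = ln(11.93/5.8)/k = 133900 s = 37.21 h.
Distance = v·t = 0.96·133900 = 128600 m = 128.6 km.

129 km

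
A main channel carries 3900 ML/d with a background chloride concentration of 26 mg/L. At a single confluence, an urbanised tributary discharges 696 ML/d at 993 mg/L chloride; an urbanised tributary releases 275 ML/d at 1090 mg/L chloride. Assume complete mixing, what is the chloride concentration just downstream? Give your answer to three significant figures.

Mixed concentration C = ΣQC/ΣQ = (3900·26.00 + 696.0·993.0 + 275.0·1090) / 4871 = 1092000/4871 = 224.2 mg/L.

224 mg/L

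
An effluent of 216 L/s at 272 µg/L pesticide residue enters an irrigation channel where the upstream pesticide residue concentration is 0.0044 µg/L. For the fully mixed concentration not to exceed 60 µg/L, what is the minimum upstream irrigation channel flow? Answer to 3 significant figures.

Set C_mix = 60: (Q·0.004400 + 216.0·272.0) / (Q + 216.0) = 60
→ Q = 216.0·(272.0 − 60)/(60 − 0.004400) = 763.3 L/s.

763 L/s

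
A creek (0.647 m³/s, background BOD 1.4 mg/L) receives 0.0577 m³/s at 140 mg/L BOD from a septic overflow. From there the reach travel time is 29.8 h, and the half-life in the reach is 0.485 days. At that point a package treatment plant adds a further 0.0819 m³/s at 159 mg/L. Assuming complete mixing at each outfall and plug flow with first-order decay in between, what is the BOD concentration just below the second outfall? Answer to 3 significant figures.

Flow-weighted average: C = (0.6470·1.400 + 0.05770·140.0) / 0.7047 = 8.984/0.7047 = 12.75 mg/L; combined flow 0.7047 m³/s.
Half-life 0.485 d → k = ln 2 / 0.485 = 1.429 d⁻¹.
After decay, C = 12.75 × e^(−kt) = 12.75 × 0.1696 = 2.162 mg/L.
Second outfall: C = (0.7047·2.162 + 0.08190·159.0)/0.7866 = 18.49 mg/L.

18.5 mg/L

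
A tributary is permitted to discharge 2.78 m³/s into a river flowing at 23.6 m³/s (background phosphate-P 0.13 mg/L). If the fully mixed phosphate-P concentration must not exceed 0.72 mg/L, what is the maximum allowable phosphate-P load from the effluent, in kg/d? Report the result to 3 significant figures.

1380 kg/d

Mass balance at the limit: 23.60·0.1300 + 2.780·Cₑ = 26.38·0.72 → Cₑ = 5.729 mg/L.
Load = 2.780 m³/s × 5.729 g/m³ × 86 400 s/d = 1376 kg/d.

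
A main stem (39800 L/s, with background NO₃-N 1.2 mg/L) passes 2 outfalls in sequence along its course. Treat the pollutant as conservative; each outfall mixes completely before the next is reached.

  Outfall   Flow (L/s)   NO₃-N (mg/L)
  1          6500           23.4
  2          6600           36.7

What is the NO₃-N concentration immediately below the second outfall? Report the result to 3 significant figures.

8.36 mg/L

After outfall 1: Q = 39800 + 6500 = 46300 L/s; C = (39800·1.200 + 6500·23.40)/46300 = 4.317 mg/L.
After outfall 2: Q = 46300 + 6600 = 52900 L/s; C = (46300·4.317 + 6600·36.70)/52900 = 8.357 mg/L.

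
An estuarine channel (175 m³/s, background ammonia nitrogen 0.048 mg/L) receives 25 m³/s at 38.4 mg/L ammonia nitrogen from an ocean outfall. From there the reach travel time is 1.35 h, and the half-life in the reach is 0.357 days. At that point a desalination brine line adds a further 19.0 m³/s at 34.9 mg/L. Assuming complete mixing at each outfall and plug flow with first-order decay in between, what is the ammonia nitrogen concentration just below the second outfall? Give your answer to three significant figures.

6.99 mg/L

Conservation of mass: C = (175.0·0.04800 + 25.00·38.40) / 200.0 = 968.4/200.0 = 4.842 mg/L; combined flow 200.0 m³/s.
Half-life 0.357 d → k = ln 2 / 0.357 = 1.942 d⁻¹.
First-order decay: C = 4.842·exp(−k·t) = 4.842·0.8965 = 4.341 mg/L.
At the second outfall, C = (200.0·4.341 + 19.00·34.90) / (200.0 + 19.00) = 6.992 mg/L.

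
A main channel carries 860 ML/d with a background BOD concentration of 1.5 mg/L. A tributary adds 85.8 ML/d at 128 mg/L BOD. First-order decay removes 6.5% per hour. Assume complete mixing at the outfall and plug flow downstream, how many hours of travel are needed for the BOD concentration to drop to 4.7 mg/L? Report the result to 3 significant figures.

15.1 h

After mixing, C = (860.0·1.500 + 85.80·128.0) / 945.8 = 12270/945.8 = 12.98 mg/L.
6.5%/h lost → k = −ln(1 − 0.065) = 0.06721 h⁻¹.
12.98·exp(−k·t) = 4.7 → t = ln(12.98/4.7)/k = 54400 s = 15.11 h.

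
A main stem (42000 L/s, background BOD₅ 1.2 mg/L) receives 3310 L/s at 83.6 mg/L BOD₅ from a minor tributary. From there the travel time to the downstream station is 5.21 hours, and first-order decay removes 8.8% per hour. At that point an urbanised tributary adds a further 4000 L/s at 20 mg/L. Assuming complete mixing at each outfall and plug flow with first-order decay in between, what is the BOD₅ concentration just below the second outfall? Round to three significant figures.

Mass balance: C = (42000·1.200 + 3310·83.60) / 45310 = 327100/45310 = 7.220 mg/L; combined flow 45310 L/s.
8.8%/h lost → k = −ln(1 − 0.088) = 0.09212 h⁻¹.
Decay over the reach: 7.220·exp(−kt) = 7.220·0.6188 = 4.468 mg/L.
Second outfall: C = (45310·4.468 + 4000·20.00)/49310 = 5.728 mg/L.

5.73 mg/L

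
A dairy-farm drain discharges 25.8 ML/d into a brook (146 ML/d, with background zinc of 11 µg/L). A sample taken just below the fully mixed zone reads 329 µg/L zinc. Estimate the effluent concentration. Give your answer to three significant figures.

Mass balance: 146.0·11.00 + 25.80·Cₑ = 171.8·329.0
→ Cₑ = (171.8·329.0 − 146.0·11.00) / 25.80 = 2129 µg/L.

2130 µg/L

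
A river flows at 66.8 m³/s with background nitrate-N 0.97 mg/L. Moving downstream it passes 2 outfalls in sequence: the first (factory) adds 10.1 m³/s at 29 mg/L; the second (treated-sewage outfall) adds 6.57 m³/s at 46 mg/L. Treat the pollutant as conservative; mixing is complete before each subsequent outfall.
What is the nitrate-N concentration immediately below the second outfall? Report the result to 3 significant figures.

Below outfall 1: Q → 76.90 m³/s, C = (66.80·0.9700 + 10.10·29.00)/76.90 = 4.651 mg/L.
Below outfall 2: Q → 83.47 m³/s, C = (76.90·4.651 + 6.570·46.00)/83.47 = 7.906 mg/L.

7.91 mg/L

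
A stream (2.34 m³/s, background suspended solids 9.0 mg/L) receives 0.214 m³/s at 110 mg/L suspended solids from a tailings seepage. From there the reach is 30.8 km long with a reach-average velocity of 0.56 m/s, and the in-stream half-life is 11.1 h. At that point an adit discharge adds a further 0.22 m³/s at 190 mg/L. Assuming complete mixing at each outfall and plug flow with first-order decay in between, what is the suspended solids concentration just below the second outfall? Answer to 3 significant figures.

Mass balance: C = (2.340·9.000 + 0.2140·110.0) / 2.554 = 44.60/2.554 = 17.46 mg/L; combined flow 2.554 m³/s.
Travel time t = 30.8·1000 / 0.56 = 55000 s = 15.28 h.
Half-life 11.1 h → k = ln 2 / 11.1 = 0.06245 h⁻¹ = 1.499 d⁻¹.
After decay, C = 17.46 × e^(−kt) = 17.46 × 0.3852 = 6.726 mg/L.
Second outfall: C = (2.554·6.726 + 0.2200·190.0)/2.774 = 21.26 mg/L.

21.3 mg/L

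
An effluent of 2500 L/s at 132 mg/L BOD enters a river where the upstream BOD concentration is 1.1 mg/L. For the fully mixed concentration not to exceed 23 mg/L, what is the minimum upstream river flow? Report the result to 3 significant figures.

12400 L/s

Set C_mix = 23: (Q·1.100 + 2500·132.0) / (Q + 2500) = 23
→ Q = 2500·(132.0 − 23)/(23 − 1.100) = 12440 L/s.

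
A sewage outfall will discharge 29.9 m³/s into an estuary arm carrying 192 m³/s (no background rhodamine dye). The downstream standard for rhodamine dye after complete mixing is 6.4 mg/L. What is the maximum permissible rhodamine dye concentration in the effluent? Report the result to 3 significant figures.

47.5 mg/L

At the limit, (Qr·Cr + Qe·Cₑ)/(Qr + Qe) = 6.4:
Cₑ = (221.9·6.4 − 192.0·0) / 29.90 = 47.50 mg/L.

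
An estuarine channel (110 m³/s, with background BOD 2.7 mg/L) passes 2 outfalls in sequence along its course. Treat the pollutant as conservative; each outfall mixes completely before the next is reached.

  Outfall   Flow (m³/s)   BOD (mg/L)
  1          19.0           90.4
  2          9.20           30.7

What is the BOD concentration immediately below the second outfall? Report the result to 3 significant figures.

After outfall 1: Q = 110.0 + 19.00 = 129.0 m³/s; C = (110.0·2.700 + 19.00·90.40)/129.0 = 15.62 mg/L.
After outfall 2: Q = 129.0 + 9.200 = 138.2 m³/s; C = (129.0·15.62 + 9.200·30.70)/138.2 = 16.62 mg/L.

16.6 mg/L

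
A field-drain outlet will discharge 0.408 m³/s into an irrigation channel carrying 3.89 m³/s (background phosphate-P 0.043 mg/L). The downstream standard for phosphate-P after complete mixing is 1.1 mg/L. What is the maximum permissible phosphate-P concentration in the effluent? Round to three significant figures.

11.2 mg/L

At the limit, (Qr·Cr + Qe·Cₑ)/(Qr + Qe) = 1.1:
Cₑ = (4.298·1.1 − 3.890·0.04300) / 0.4080 = 11.18 mg/L.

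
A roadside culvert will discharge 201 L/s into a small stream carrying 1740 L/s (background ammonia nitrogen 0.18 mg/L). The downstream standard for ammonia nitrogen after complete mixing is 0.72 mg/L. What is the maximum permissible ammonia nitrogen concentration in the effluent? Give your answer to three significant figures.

5.39 mg/L

At the limit, (Qr·Cr + Qe·Cₑ)/(Qr + Qe) = 0.72:
Cₑ = (1941·0.72 − 1740·0.1800) / 201.0 = 5.395 mg/L.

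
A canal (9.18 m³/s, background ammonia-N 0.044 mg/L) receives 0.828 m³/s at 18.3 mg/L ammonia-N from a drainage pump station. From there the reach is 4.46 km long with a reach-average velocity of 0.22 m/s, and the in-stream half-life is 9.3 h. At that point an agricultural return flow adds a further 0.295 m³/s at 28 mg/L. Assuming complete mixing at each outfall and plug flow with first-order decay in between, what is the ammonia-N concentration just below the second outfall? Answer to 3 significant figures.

Conservation of mass: C = (9.180·0.04400 + 0.8280·18.30) / 10.01 = 15.56/10.01 = 1.554 mg/L; combined flow 10.01 m³/s.
Travel time t = 4.46·1000 / 0.22 = 20270 s = 5.631 h.
Half-life 9.3 h → k = ln 2 / 9.3 = 0.07453 h⁻¹ = 1.789 d⁻¹.
Applying C = C₀e^(−kt): 1.554 × 0.6572 = 1.022 mg/L.
At the second outfall, C = (10.01·1.022 + 0.2950·28.00) / (10.01 + 0.2950) = 1.794 mg/L.

1.79 mg/L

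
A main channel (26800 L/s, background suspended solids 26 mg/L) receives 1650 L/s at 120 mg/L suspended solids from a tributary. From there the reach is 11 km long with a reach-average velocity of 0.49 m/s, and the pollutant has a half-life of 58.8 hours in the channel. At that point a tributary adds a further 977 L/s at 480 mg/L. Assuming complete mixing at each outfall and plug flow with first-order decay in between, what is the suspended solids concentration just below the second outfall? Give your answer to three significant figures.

44.2 mg/L

Mixed concentration C = ΣQC/ΣQ = (26800·26.00 + 1650·120.0) / 28450 = 894800/28450 = 31.45 mg/L; combined flow 28450 L/s.
Travel time t = 11·1000 / 0.49 = 22450 s = 6.236 h.
Half-life 58.8 h → k = ln 2 / 58.8 = 0.01179 h⁻¹ = 0.2829 d⁻¹.
Decay over the reach: 31.45·exp(−kt) = 31.45·0.9291 = 29.22 mg/L.
At the second outfall, C = (28450·29.22 + 977.0·480.0) / (28450 + 977.0) = 44.19 mg/L.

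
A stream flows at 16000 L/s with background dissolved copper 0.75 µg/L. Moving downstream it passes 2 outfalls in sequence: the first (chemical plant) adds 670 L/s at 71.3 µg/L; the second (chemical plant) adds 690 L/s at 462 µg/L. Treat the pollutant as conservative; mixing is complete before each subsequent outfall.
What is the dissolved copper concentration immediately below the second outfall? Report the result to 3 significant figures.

Outfall 1: combined Q = 16670 L/s; C = (16000·0.7500 + 670.0·71.30)/16670 = 3.586 µg/L.
Outfall 2: combined Q = 17360 L/s; C = (16670·3.586 + 690.0·462.0)/17360 = 21.81 µg/L.

21.8 µg/L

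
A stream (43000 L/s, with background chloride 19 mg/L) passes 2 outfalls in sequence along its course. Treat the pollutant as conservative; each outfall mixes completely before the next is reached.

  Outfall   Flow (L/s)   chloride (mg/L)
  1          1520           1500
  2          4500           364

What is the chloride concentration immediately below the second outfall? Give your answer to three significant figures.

96.6 mg/L

Outfall 1: combined Q = 44520 L/s; C = (43000·19.00 + 1520·1500)/44520 = 69.56 mg/L.
Outfall 2: combined Q = 49020 L/s; C = (44520·69.56 + 4500·364.0)/49020 = 96.59 mg/L.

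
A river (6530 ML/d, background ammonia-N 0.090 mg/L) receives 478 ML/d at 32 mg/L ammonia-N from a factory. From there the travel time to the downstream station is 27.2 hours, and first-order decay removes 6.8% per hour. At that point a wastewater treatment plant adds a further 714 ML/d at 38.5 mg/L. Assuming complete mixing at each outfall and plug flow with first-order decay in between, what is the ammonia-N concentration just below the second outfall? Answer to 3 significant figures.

3.86 mg/L

Flow-weighted average: C = (6530·0.09000 + 478.0·32.00) / 7008 = 15880/7008 = 2.267 mg/L; combined flow 7008 ML/d.
6.8%/h lost → k = −ln(1 − 0.068) = 0.07042 h⁻¹.
Decay over the reach: 2.267·exp(−kt) = 2.267·0.1473 = 0.3338 mg/L.
Second outfall: C = (7008·0.3338 + 714.0·38.50)/7722 = 3.863 mg/L.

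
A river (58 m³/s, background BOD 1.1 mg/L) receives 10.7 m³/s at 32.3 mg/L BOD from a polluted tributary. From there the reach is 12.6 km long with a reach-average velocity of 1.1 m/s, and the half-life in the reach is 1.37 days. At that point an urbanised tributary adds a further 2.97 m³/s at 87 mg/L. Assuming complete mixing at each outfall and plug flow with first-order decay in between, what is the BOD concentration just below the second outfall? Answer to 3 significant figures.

Mixed concentration C = ΣQC/ΣQ = (58.00·1.100 + 10.70·32.30) / 68.70 = 409.4/68.70 = 5.959 mg/L; combined flow 68.70 m³/s.
Travel time t = 12.6·1000 / 1.1 = 11450 s = 3.182 h.
Half-life 1.37 d → k = ln 2 / 1.37 = 0.5059 d⁻¹.
After decay, C = 5.959 × e^(−kt) = 5.959 × 0.9351 = 5.573 mg/L.
At the second outfall, C = (68.70·5.573 + 2.970·87.00) / (68.70 + 2.970) = 8.947 mg/L.

8.95 mg/L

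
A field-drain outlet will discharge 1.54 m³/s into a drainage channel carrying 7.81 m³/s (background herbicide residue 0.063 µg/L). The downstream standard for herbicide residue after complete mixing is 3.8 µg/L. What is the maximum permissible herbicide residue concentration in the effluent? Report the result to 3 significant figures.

22.8 µg/L

At the limit, (Qr·Cr + Qe·Cₑ)/(Qr + Qe) = 3.8:
Cₑ = (9.350·3.8 − 7.810·0.06300) / 1.540 = 22.75 µg/L.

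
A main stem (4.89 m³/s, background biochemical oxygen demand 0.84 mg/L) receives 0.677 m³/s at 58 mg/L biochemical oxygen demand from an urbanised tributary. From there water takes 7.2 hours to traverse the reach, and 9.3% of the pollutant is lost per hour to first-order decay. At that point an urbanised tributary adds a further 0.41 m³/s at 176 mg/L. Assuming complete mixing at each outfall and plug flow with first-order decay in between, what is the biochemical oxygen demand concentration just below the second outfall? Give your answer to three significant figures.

Mixed concentration C = ΣQC/ΣQ = (4.890·0.8400 + 0.6770·58.00) / 5.567 = 43.37/5.567 = 7.791 mg/L; combined flow 5.567 m³/s.
9.3%/h lost → k = −ln(1 − 0.093) = 0.09761 h⁻¹.
After decay, C = 7.791 × e^(−kt) = 7.791 × 0.4952 = 3.858 mg/L.
At the second outfall, C = (5.567·3.858 + 0.4100·176.0) / (5.567 + 0.4100) = 15.67 mg/L.

15.7 mg/L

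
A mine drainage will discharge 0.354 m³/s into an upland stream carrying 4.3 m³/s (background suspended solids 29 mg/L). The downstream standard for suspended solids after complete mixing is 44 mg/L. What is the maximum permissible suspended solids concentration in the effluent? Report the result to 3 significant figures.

226 mg/L

At the limit, (Qr·Cr + Qe·Cₑ)/(Qr + Qe) = 44:
Cₑ = (4.654·44 − 4.300·29.00) / 0.3540 = 226.2 mg/L.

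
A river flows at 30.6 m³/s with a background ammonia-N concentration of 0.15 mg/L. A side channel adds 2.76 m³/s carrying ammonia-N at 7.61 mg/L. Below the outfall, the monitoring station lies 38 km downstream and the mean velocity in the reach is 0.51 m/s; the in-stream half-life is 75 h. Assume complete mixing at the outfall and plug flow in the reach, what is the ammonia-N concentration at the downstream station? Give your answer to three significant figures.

0.634 mg/L

Mixed concentration C = ΣQC/ΣQ = (30.60·0.1500 + 2.760·7.610) / 33.36 = 25.59/33.36 = 0.7672 mg/L.
Travel time t = 38·1000 / 0.51 = 74510 s = 20.70 h.
Half-life 75 h → k = ln 2 / 75 = 0.009242 h⁻¹ = 0.2218 d⁻¹.
After decay, C = 0.7672 × e^(−kt) = 0.7672 × 0.8259 = 0.6336 mg/L.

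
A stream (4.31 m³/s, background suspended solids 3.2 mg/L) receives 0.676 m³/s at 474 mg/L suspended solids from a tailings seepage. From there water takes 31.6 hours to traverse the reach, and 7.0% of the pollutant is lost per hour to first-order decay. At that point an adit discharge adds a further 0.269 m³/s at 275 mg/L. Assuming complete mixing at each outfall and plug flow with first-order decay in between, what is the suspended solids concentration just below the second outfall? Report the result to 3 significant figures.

Conservation of mass: C = (4.310·3.200 + 0.6760·474.0) / 4.986 = 334.2/4.986 = 67.03 mg/L; combined flow 4.986 m³/s.
7.0%/h lost → k = −ln(1 − 0.07) = 0.07257 h⁻¹.
First-order decay: C = 67.03·exp(−k·t) = 67.03·0.1009 = 6.766 mg/L.
At the second outfall, C = (4.986·6.766 + 0.2690·275.0) / (4.986 + 0.2690) = 20.50 mg/L.

20.5 mg/L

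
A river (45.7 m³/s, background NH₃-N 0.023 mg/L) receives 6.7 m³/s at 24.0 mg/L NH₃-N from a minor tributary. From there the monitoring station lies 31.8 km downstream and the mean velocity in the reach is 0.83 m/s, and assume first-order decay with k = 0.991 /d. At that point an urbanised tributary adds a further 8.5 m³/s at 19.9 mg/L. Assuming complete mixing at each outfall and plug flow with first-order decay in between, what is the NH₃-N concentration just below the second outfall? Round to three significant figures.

4.49 mg/L

Mass balance: C = (45.70·0.02300 + 6.700·24.00) / 52.40 = 161.9/52.40 = 3.089 mg/L; combined flow 52.40 m³/s.
Travel time t = 31.8·1000 / 0.83 = 38310 s = 10.64 h.
First-order decay: C = 3.089·exp(−k·t) = 3.089·0.6444 = 1.990 mg/L.
At the second outfall, C = (52.40·1.990 + 8.500·19.90) / (52.40 + 8.500) = 4.490 mg/L.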